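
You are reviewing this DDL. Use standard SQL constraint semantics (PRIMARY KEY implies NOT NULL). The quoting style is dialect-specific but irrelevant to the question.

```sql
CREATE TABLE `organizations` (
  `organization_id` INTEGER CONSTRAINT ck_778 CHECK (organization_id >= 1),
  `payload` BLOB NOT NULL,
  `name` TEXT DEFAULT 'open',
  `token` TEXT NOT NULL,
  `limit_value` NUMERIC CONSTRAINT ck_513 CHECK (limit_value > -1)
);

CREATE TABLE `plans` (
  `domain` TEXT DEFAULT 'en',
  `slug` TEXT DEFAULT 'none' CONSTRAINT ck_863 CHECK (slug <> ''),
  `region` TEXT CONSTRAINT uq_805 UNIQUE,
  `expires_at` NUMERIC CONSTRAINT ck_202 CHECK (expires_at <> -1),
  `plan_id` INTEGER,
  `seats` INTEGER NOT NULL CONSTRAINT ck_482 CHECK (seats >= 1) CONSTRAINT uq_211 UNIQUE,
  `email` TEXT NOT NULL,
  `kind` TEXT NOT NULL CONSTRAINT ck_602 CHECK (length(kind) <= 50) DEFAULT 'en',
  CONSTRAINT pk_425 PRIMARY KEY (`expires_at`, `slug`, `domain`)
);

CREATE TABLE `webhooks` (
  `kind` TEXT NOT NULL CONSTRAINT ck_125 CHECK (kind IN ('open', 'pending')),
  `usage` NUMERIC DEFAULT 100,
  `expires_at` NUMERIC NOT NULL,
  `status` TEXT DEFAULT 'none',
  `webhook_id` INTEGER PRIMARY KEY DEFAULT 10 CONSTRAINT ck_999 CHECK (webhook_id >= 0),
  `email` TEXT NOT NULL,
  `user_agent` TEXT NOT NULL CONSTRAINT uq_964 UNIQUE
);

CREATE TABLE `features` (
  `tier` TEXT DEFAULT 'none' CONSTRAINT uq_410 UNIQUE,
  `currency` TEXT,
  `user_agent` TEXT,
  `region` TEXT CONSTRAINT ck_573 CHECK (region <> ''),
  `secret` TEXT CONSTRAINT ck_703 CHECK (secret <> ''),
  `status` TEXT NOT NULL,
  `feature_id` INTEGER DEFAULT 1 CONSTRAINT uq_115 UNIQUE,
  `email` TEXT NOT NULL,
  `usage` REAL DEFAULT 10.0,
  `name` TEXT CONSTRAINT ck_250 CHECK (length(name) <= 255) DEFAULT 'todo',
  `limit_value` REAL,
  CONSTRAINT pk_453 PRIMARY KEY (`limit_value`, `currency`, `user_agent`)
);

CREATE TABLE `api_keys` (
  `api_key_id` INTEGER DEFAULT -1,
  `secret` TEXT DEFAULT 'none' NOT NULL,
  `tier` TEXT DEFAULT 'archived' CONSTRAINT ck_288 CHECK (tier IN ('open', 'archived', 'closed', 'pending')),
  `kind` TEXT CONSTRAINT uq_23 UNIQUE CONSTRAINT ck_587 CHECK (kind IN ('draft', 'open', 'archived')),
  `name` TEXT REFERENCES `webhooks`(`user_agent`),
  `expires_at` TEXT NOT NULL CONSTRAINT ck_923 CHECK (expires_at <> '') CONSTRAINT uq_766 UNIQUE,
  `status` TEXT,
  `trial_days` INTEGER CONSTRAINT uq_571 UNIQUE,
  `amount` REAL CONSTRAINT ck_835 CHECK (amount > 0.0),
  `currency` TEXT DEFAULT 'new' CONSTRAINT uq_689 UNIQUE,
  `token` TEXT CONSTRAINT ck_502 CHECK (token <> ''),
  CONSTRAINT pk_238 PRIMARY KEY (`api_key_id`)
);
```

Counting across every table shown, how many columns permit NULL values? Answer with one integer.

21

organizations: 3 nullable (organization_id, name, limit_value — PK none and explicit NOT NULL columns excluded).
plans: 2 nullable (region, plan_id — PK (expires_at, slug, domain) and explicit NOT NULL columns excluded).
webhooks: 2 nullable (usage, status — PK (webhook_id) and explicit NOT NULL columns excluded).
features: 6 nullable (tier, region, secret, feature_id, usage, name — PK (limit_value, currency, user_agent) and explicit NOT NULL columns excluded).
api_keys: 8 nullable (tier, kind, name, status, trial_days, amount, currency, token — PK (api_key_id) and explicit NOT NULL columns excluded).
Total: 3 + 2 + 2 + 6 + 8 = 21.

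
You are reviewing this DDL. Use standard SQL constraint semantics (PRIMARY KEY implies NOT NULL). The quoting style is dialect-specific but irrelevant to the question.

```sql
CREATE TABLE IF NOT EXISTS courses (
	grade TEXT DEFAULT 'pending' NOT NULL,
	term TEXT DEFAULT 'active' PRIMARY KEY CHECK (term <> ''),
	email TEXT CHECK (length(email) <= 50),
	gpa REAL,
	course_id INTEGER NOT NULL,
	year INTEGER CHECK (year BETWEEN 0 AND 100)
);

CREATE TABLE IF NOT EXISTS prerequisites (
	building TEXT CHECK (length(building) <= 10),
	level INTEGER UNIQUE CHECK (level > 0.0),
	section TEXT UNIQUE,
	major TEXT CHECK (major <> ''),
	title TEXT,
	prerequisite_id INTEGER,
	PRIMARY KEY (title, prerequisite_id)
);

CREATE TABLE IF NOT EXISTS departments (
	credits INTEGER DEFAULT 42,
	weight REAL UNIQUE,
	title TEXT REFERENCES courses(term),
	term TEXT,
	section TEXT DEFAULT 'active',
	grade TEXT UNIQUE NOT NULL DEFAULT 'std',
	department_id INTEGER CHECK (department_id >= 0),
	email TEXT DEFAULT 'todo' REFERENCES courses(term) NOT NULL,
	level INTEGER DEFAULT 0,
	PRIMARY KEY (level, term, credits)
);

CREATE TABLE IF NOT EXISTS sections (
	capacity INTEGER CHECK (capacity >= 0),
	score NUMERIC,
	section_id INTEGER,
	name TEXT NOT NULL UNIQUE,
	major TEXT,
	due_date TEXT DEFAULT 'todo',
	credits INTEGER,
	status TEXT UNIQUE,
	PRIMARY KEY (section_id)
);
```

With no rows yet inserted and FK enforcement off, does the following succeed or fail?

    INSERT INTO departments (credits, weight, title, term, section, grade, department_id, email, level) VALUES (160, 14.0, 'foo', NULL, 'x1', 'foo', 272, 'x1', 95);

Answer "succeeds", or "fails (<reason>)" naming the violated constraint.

fails (NOT NULL on term)

term is explicitly set to NULL, but term is part of the PRIMARY KEY (implied NOT NULL).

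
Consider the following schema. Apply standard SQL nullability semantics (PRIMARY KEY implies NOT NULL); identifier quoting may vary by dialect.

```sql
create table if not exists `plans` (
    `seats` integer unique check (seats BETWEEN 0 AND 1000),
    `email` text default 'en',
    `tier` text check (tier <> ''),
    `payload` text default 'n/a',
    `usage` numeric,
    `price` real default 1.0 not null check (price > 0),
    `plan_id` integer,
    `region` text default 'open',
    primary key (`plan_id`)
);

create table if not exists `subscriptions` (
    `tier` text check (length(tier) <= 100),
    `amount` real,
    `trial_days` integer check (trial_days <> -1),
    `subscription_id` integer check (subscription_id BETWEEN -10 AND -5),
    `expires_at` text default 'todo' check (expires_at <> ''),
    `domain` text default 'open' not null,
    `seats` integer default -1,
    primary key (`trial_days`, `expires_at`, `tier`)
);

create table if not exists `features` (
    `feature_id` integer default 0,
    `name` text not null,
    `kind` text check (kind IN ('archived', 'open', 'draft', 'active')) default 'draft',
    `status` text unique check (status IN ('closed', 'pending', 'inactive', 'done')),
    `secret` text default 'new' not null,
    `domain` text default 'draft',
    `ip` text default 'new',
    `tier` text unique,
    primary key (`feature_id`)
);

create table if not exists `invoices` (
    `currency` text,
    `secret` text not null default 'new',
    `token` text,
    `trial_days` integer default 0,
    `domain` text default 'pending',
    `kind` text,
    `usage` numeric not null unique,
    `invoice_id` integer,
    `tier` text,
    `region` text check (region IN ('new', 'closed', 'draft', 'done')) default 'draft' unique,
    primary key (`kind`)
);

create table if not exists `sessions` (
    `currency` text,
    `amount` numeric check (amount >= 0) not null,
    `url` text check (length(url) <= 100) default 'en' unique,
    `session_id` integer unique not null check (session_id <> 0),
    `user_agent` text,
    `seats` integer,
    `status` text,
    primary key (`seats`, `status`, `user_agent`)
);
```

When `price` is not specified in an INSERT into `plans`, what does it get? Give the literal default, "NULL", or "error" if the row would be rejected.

price has an explicit DEFAULT 1.0.
When the column is omitted from an INSERT, that default is used.

1.0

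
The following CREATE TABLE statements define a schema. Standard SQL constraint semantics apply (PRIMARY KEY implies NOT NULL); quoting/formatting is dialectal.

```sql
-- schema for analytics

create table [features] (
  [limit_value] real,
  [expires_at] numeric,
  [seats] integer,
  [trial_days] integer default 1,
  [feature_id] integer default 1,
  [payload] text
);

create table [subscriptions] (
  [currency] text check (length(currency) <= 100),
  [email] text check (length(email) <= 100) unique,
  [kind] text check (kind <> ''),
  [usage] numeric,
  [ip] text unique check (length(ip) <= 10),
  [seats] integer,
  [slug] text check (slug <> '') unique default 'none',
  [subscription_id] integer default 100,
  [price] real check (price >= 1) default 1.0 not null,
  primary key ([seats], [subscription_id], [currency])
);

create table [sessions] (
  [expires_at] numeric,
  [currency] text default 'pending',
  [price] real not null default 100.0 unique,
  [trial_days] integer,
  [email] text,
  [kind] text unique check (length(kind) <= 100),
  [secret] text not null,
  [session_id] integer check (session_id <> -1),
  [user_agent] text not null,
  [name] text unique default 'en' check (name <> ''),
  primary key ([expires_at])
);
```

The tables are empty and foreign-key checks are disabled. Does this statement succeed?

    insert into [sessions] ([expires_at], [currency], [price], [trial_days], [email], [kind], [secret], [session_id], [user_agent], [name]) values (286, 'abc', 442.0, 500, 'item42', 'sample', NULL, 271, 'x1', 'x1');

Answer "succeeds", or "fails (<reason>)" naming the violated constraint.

fails (NOT NULL on secret)

secret is explicitly set to NULL, but secret is declared NOT NULL.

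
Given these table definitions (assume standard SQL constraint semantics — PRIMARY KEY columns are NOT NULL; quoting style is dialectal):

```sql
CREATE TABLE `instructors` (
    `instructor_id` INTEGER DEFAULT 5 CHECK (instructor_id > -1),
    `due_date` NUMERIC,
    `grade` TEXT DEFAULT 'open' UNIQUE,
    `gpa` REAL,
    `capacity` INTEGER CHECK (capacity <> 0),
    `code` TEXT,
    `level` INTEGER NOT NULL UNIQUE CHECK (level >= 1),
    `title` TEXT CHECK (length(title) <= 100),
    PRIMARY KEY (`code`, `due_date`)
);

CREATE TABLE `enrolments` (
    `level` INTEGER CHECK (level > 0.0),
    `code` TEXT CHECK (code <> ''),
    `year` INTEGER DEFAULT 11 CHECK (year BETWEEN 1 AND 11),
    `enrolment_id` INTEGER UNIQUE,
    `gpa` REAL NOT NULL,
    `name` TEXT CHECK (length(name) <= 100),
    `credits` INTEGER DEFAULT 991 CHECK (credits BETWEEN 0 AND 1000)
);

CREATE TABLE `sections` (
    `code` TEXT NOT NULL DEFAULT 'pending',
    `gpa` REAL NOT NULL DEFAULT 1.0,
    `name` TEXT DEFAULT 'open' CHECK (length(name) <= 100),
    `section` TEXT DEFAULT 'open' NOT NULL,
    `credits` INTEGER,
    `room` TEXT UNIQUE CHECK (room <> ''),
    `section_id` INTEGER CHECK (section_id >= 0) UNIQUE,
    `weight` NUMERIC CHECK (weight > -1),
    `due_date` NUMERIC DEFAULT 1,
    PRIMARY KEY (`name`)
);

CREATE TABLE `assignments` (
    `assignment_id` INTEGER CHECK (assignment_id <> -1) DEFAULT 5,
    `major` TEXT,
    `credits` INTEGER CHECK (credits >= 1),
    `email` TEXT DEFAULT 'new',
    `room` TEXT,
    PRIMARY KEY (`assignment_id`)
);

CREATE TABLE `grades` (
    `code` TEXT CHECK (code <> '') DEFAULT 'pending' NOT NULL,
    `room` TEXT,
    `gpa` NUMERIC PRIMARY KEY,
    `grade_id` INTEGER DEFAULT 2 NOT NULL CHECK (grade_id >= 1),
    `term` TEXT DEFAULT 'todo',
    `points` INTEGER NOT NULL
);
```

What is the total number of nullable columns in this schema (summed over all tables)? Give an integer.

instructors: 5 nullable (instructor_id, grade, gpa, capacity, title — PK (code, due_date) and explicit NOT NULL columns excluded).
enrolments: 6 nullable (level, code, year, enrolment_id, name, credits — PK none and explicit NOT NULL columns excluded).
sections: 5 nullable (credits, room, section_id, weight, due_date — PK (name) and explicit NOT NULL columns excluded).
assignments: 4 nullable (major, credits, email, room — PK (assignment_id) and explicit NOT NULL columns excluded).
grades: 2 nullable (room, term — PK (gpa) and explicit NOT NULL columns excluded).
Total: 5 + 6 + 5 + 4 + 2 = 22.

22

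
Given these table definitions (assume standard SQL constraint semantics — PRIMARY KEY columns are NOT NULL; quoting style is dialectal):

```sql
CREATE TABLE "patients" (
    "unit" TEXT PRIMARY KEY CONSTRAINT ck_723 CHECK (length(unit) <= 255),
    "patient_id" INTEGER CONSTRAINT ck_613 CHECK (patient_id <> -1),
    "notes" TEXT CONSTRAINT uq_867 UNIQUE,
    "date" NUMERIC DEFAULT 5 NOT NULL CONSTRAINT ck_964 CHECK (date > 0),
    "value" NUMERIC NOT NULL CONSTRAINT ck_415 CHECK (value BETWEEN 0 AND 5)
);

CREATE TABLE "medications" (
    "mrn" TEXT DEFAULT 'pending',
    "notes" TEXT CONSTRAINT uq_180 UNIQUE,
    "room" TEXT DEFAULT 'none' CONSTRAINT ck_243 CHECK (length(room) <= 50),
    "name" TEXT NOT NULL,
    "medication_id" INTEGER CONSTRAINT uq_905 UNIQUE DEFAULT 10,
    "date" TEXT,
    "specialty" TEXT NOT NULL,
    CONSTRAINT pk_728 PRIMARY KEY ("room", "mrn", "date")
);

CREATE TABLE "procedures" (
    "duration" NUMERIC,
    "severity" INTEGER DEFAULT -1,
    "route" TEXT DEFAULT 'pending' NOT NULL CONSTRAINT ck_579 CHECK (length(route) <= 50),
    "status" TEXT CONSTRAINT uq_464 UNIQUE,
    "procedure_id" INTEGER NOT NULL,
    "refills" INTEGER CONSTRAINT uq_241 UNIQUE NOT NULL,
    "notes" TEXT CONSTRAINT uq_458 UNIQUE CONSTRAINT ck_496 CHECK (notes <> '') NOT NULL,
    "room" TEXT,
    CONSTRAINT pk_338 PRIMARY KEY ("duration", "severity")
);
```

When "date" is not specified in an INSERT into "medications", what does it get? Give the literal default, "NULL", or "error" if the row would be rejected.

date has no DEFAULT clause.
Omitting it would insert NULL, but it is part of the PRIMARY KEY, so the INSERT fails.

error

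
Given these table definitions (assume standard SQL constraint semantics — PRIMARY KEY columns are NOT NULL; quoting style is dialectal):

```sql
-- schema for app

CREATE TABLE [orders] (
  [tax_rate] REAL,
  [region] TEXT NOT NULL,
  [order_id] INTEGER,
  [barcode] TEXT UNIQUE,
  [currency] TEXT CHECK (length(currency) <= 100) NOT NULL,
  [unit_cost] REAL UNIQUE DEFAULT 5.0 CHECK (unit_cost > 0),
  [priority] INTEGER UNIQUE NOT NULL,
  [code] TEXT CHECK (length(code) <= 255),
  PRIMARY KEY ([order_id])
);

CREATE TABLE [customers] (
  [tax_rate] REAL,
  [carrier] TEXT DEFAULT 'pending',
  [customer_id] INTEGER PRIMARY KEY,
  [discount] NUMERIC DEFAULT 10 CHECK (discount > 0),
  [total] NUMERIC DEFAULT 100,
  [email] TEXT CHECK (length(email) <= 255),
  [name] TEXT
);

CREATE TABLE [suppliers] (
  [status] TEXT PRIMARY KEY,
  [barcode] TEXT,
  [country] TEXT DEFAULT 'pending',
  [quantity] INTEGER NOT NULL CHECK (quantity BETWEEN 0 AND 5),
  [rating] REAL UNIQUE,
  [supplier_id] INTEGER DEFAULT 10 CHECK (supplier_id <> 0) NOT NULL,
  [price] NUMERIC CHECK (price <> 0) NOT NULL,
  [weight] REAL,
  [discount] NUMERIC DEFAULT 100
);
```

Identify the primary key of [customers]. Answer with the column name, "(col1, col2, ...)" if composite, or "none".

customer_id is declared PRIMARY KEY inline on the column.

customer_id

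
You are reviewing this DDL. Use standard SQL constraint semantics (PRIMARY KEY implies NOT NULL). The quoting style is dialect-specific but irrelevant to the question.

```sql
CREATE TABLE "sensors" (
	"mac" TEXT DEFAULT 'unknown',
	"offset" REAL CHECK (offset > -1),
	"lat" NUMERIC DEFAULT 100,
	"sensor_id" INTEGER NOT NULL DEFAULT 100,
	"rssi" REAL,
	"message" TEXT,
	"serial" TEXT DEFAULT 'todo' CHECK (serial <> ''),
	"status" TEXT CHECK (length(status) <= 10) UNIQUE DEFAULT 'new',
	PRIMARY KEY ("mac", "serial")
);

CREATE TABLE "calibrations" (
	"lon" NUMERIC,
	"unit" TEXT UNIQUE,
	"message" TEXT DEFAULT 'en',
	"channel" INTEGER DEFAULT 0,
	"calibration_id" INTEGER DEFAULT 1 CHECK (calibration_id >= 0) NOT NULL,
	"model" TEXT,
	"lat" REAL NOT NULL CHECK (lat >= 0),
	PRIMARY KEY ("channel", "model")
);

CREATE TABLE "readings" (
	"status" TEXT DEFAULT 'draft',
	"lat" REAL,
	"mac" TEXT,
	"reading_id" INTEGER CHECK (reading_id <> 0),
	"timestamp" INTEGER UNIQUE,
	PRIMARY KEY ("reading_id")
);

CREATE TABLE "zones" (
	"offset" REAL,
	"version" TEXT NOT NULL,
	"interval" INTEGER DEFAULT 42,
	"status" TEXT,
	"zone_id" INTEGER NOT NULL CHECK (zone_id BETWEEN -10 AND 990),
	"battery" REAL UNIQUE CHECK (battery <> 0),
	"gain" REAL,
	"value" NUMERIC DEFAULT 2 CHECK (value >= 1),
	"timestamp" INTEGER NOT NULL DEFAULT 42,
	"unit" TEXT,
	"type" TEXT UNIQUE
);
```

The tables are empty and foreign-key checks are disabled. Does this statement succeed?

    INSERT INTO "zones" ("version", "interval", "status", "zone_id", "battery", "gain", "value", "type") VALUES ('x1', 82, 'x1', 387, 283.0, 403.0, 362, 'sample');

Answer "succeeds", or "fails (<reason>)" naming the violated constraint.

succeeds

NOT NULL columns: timestamp defaults to 42; version is supplied; zone_id is supplied.
CHECK constraints: 387 satisfies (zone_id BETWEEN -10 AND 990); 283.0 satisfies (battery <> 0); 362 satisfies (value >= 1).
No constraint is violated.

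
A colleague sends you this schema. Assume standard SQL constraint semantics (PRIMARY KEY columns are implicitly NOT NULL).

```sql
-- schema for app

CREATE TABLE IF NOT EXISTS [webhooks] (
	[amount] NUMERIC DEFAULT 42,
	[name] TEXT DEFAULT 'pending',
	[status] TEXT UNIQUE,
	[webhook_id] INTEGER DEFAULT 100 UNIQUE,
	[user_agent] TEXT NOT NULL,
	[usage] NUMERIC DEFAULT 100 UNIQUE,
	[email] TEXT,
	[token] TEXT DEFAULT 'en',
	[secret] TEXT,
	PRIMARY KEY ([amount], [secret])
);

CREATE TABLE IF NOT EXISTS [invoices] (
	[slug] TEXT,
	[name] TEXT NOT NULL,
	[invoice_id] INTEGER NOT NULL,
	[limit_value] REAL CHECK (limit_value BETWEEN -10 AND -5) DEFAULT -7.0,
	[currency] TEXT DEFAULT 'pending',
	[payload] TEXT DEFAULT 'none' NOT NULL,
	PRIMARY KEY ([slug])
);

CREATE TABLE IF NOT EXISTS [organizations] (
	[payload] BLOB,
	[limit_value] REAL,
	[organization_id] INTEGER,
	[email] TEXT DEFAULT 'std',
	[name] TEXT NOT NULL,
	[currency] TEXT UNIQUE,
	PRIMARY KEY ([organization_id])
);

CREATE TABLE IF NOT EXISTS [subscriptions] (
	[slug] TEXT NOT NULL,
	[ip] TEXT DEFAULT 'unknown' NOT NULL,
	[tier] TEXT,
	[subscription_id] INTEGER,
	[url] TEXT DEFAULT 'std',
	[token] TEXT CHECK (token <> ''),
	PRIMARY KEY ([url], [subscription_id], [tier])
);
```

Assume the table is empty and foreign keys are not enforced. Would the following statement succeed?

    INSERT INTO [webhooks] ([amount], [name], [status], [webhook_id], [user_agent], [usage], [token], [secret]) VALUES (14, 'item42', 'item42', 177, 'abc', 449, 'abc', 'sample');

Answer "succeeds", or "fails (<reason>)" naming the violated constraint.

succeeds

NOT NULL columns: amount is supplied; secret is supplied; user_agent is supplied.
No constraint is violated.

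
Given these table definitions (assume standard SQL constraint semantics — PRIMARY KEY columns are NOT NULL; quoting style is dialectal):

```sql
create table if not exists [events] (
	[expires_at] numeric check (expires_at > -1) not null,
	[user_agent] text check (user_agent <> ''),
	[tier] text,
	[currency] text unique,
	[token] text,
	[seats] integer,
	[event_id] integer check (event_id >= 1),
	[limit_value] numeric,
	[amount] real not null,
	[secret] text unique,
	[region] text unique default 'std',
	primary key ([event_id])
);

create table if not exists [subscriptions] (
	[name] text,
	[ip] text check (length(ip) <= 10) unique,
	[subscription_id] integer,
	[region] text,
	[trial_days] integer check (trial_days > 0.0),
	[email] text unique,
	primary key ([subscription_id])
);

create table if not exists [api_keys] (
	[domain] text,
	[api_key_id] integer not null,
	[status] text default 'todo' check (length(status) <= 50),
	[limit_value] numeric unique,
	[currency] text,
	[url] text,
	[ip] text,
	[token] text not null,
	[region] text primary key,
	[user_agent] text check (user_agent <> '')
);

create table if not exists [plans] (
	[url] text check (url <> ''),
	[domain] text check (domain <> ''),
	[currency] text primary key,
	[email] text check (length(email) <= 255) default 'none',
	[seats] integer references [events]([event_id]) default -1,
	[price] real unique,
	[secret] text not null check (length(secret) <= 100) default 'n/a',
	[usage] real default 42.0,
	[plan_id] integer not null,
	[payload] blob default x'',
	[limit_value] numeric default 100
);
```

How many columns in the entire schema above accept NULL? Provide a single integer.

28

events: 8 nullable (user_agent, tier, currency, token, seats, limit_value, secret, region — PK (event_id) and explicit NOT NULL columns excluded).
subscriptions: 5 nullable (name, ip, region, trial_days, email — PK (subscription_id) and explicit NOT NULL columns excluded).
api_keys: 7 nullable (domain, status, limit_value, currency, url, ip, user_agent — PK (region) and explicit NOT NULL columns excluded).
plans: 8 nullable (url, domain, email, seats, price, usage, payload, limit_value — PK (currency) and explicit NOT NULL columns excluded).
Total: 8 + 5 + 7 + 8 = 28.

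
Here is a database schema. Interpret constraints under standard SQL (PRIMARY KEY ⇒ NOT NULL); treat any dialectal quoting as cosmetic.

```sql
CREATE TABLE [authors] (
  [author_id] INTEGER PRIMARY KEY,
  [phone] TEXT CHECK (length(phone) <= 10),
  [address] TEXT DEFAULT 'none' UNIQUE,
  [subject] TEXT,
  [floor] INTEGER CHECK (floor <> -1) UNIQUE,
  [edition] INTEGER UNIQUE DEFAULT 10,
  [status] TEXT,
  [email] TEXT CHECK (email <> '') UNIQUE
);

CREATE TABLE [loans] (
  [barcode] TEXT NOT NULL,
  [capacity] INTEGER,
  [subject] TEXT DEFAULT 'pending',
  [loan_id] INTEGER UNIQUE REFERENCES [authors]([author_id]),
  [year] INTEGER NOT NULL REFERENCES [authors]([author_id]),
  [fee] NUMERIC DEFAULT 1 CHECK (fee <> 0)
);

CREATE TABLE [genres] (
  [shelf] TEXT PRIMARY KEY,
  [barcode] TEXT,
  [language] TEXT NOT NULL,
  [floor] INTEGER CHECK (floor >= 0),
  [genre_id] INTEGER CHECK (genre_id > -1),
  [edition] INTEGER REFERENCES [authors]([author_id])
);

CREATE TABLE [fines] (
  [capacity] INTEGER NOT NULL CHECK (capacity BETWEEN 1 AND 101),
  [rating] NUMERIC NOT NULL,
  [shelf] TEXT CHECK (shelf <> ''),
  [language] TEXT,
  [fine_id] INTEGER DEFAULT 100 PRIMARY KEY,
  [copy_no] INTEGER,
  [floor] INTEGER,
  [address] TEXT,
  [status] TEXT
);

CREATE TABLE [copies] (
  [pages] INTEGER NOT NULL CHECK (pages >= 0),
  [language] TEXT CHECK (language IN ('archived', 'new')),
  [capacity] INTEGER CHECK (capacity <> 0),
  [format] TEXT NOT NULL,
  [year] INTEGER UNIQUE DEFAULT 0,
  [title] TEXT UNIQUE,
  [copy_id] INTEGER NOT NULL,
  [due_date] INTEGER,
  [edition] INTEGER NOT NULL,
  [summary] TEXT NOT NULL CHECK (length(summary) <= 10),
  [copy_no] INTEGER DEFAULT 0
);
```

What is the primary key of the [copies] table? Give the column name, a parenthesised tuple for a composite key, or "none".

none

No column is declared PRIMARY KEY inline, and there is no table-level PRIMARY KEY clause in copies.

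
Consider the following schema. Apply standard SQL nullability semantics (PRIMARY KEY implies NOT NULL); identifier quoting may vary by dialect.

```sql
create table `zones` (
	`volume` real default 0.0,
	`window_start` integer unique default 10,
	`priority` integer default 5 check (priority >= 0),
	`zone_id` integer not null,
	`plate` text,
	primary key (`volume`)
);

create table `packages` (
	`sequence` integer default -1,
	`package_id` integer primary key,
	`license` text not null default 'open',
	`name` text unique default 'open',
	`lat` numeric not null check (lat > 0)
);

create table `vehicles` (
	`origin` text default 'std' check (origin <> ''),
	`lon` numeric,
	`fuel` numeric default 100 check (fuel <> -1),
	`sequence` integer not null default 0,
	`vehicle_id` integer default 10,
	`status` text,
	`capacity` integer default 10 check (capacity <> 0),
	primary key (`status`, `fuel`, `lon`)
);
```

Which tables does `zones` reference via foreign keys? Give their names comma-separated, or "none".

No column in zones has a REFERENCES clause.

none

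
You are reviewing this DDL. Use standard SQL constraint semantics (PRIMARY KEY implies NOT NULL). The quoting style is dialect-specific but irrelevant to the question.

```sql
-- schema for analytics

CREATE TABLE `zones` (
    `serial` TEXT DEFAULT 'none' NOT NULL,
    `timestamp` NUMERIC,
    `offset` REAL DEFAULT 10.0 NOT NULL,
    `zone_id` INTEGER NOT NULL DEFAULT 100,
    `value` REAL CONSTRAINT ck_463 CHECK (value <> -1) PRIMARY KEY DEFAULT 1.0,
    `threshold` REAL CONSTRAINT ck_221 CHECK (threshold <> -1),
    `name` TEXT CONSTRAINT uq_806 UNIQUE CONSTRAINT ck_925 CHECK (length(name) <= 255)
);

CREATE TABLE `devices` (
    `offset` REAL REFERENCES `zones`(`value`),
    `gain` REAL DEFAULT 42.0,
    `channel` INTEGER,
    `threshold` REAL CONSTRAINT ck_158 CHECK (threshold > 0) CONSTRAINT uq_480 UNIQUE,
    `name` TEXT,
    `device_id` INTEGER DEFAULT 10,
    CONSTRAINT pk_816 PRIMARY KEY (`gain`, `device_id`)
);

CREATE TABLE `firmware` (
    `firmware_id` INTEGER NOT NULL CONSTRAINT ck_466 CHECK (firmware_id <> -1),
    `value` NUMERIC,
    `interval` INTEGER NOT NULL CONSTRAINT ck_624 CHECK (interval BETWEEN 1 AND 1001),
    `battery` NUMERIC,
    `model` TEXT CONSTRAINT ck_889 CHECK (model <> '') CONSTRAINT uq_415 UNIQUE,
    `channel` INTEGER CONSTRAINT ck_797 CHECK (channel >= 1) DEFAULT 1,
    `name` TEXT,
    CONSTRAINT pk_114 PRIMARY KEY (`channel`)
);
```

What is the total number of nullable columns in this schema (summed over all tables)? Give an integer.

zones: 3 nullable (timestamp, threshold, name — PK (value) and explicit NOT NULL columns excluded).
devices: 4 nullable (offset, channel, threshold, name — PK (gain, device_id) and explicit NOT NULL columns excluded).
firmware: 4 nullable (value, battery, model, name — PK (channel) and explicit NOT NULL columns excluded).
Total: 3 + 4 + 4 = 11.

11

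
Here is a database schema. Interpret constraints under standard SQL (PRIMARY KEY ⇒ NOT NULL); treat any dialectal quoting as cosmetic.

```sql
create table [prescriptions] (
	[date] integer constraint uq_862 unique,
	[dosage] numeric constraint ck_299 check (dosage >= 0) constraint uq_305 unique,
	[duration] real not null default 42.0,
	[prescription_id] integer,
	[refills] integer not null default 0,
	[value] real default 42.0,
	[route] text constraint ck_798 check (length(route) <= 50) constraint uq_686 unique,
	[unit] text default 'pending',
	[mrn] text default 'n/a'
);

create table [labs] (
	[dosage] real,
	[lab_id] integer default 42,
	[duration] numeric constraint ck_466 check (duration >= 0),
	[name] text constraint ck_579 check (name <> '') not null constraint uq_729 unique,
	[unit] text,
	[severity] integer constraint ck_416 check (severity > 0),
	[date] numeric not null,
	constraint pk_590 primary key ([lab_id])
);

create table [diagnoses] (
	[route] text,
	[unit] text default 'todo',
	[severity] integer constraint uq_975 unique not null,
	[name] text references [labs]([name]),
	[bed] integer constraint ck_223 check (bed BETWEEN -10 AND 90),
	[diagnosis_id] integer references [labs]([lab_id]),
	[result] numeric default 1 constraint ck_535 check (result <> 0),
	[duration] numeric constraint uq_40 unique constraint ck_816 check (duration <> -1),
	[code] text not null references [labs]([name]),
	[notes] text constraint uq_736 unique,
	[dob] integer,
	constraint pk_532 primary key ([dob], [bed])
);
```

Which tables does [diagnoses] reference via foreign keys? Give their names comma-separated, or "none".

labs

- name REFERENCES labs(name).
- diagnosis_id REFERENCES labs(lab_id).
- code REFERENCES labs(name).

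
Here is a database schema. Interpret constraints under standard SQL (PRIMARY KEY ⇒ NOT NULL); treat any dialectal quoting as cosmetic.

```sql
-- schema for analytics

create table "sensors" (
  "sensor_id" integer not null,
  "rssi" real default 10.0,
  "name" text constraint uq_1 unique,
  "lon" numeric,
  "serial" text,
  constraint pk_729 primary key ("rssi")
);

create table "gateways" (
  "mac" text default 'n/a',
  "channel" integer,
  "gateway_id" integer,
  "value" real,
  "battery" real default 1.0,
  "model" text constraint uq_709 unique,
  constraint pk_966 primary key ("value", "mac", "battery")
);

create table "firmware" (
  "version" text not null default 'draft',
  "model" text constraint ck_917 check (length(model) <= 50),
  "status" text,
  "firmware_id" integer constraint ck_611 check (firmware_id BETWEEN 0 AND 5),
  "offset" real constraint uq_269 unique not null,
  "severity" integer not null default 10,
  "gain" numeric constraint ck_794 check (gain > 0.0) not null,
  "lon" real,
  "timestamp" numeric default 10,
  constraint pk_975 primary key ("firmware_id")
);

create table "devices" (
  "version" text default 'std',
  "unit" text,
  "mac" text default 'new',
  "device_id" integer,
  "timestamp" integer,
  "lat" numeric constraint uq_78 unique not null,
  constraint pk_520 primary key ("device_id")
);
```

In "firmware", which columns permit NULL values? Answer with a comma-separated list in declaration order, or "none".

model, status, lon, timestamp

- version: declared NOT NULL → not nullable.
- model: CHECK does not forbid NULL (a CHECK constraint passes when its expression is NULL) → nullable.
- status: no NOT NULL constraint applies → nullable.
- firmware_id: part of the PRIMARY KEY, which implies NOT NULL → not nullable.
- offset: declared NOT NULL → not nullable.
- severity: declared NOT NULL → not nullable.
- gain: declared NOT NULL → not nullable.
- lon: no NOT NULL constraint applies → nullable.
- timestamp: DEFAULT only fills an omitted column; an explicit NULL is still allowed → nullable.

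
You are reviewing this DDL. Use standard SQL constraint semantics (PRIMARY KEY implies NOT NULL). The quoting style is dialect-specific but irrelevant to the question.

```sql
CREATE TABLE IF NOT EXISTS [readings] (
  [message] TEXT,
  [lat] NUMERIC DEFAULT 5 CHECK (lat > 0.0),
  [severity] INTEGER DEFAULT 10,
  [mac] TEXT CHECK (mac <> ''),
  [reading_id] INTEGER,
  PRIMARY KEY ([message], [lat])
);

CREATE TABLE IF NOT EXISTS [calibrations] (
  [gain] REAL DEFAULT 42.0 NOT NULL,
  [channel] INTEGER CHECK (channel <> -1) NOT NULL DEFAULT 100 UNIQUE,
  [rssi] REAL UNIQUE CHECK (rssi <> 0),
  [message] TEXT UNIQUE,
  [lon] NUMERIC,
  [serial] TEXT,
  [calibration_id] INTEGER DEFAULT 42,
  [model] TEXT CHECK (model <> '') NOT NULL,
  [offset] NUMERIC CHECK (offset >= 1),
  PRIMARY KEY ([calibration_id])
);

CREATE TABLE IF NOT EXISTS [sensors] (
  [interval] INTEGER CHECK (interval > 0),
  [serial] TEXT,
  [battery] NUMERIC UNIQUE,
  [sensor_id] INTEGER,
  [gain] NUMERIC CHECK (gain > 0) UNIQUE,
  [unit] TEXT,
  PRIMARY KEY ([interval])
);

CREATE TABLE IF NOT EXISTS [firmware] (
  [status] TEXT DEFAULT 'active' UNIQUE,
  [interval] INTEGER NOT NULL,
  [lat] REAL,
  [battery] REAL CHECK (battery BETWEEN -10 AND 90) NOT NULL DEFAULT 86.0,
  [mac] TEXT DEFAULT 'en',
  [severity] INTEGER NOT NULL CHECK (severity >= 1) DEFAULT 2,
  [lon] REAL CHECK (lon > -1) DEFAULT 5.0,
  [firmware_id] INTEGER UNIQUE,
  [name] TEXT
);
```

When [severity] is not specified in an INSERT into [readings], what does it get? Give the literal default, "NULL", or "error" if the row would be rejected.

severity has an explicit DEFAULT 10.
When the column is omitted from an INSERT, that default is used.

10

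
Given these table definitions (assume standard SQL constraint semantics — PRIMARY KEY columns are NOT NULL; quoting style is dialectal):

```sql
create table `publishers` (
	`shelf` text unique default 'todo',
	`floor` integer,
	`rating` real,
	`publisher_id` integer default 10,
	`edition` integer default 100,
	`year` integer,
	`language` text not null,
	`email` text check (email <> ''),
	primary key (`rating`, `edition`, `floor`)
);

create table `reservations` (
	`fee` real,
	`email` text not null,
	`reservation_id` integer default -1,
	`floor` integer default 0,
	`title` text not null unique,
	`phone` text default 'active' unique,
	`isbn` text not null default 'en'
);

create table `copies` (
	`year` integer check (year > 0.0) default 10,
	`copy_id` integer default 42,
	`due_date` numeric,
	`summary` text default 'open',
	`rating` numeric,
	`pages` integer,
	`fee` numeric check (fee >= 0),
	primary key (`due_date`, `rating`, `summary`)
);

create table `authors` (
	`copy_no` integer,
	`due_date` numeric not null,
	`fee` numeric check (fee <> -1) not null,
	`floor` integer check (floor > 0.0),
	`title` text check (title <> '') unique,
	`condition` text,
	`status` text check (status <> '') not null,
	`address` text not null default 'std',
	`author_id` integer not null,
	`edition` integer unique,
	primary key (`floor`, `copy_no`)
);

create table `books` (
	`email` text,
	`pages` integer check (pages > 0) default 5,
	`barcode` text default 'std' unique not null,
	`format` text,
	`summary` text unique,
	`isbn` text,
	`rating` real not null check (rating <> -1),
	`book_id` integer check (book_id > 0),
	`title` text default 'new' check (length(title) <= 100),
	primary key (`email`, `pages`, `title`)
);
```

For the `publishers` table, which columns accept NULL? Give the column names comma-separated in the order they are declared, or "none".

- shelf: UNIQUE does not imply NOT NULL → nullable.
- floor: part of the PRIMARY KEY, which implies NOT NULL → not nullable.
- rating: part of the PRIMARY KEY, which implies NOT NULL → not nullable.
- publisher_id: DEFAULT only fills an omitted column; an explicit NULL is still allowed → nullable.
- edition: part of the PRIMARY KEY, which implies NOT NULL → not nullable.
- year: no NOT NULL constraint applies → nullable.
- language: declared NOT NULL → not nullable.
- email: CHECK does not forbid NULL (a CHECK constraint passes when its expression is NULL) → nullable.

shelf, publisher_id, year, email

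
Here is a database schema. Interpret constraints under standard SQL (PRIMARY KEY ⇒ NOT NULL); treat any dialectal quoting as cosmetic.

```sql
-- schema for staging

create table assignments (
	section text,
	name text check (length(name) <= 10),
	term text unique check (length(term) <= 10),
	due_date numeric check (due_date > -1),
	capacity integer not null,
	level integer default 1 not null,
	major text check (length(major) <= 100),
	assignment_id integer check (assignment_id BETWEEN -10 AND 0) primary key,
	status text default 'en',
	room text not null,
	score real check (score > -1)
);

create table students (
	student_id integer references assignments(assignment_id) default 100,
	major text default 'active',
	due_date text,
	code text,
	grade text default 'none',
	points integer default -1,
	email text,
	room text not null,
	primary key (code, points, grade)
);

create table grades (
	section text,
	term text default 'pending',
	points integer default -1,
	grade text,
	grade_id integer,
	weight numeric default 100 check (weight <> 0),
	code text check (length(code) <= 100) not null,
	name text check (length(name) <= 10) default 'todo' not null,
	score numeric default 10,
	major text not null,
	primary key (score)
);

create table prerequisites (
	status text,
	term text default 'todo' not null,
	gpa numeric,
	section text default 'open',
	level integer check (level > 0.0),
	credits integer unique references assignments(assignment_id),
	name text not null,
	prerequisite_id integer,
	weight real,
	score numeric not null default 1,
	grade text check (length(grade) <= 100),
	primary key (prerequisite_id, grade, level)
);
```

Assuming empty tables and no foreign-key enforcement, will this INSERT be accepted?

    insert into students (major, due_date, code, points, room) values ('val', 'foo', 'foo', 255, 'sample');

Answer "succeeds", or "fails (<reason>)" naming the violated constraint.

NOT NULL columns: code is supplied; grade defaults to 'none'; points is supplied; room is supplied.
No constraint is violated.

succeeds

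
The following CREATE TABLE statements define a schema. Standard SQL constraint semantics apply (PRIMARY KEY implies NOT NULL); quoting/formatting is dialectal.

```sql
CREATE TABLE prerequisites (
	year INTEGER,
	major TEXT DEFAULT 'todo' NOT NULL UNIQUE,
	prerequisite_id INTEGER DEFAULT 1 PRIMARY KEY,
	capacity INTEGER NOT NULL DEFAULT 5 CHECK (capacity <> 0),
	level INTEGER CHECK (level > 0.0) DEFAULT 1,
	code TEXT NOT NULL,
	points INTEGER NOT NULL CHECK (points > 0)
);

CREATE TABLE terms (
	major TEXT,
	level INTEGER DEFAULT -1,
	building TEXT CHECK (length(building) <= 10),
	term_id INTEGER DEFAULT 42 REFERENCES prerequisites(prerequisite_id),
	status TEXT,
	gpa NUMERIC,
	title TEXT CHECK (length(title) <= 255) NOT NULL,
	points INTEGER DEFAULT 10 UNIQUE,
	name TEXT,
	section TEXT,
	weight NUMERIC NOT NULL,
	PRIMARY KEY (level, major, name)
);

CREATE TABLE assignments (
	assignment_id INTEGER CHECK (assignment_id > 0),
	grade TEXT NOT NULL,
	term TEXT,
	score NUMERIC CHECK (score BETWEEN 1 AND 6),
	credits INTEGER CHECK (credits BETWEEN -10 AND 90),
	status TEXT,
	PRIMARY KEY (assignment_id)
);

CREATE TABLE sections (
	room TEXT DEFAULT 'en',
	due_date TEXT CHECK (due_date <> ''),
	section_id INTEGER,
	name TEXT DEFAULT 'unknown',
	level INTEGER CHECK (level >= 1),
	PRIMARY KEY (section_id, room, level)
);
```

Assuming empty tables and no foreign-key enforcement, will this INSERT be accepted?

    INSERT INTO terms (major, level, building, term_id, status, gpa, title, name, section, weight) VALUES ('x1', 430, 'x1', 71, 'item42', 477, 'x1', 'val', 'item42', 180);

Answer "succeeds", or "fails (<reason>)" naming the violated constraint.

succeeds

NOT NULL columns: level is supplied; major is supplied; name is supplied; title is supplied; weight is supplied.
CHECK constraints: 'x1' satisfies (length(building) <= 10); 'x1' satisfies (length(title) <= 255).
No constraint is violated.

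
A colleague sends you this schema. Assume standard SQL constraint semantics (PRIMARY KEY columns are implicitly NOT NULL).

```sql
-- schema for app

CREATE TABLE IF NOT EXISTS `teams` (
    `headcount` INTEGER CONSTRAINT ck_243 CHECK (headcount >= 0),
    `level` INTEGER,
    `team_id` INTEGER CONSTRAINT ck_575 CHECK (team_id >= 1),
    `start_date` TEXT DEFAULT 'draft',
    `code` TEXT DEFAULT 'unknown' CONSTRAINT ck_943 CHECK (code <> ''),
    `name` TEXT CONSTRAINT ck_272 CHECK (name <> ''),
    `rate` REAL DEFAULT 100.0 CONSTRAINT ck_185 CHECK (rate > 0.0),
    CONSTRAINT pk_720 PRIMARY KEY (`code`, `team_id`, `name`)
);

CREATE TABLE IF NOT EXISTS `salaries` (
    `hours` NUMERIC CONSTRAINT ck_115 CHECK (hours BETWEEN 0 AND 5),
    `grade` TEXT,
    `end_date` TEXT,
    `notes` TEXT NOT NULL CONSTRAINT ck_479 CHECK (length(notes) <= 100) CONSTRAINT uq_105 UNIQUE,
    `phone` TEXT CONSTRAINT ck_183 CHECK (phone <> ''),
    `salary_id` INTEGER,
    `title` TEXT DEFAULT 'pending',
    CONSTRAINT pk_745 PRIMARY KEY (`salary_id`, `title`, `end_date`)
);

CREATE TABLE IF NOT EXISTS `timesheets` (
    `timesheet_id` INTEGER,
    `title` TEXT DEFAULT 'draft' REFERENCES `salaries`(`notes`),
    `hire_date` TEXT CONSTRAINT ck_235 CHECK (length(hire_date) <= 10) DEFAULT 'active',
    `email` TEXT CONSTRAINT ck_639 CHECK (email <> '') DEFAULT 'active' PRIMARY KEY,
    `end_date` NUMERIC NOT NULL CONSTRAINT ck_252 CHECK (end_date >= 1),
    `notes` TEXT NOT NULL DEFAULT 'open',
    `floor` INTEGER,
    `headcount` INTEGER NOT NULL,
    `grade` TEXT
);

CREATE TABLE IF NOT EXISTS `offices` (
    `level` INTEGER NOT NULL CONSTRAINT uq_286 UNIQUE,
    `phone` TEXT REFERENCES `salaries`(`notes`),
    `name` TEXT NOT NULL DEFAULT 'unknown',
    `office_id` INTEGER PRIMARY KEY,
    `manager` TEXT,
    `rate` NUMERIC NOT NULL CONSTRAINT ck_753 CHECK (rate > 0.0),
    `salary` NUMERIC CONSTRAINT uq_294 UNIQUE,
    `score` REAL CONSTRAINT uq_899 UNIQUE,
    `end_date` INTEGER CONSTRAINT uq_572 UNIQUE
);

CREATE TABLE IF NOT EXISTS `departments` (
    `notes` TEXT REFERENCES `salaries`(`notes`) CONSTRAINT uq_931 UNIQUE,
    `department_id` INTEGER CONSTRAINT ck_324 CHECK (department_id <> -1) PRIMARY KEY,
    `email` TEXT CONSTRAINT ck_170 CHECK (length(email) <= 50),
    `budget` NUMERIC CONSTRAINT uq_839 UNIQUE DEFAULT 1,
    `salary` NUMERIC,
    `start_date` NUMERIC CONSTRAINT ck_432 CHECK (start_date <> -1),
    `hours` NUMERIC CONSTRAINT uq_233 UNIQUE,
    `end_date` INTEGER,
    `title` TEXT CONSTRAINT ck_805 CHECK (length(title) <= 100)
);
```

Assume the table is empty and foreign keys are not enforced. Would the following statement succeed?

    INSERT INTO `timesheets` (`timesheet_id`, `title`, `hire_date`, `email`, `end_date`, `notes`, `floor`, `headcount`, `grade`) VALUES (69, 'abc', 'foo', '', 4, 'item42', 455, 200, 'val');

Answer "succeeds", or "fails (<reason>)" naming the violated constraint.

The value '' for email violates CHECK (email <> '').

fails (CHECK on email)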